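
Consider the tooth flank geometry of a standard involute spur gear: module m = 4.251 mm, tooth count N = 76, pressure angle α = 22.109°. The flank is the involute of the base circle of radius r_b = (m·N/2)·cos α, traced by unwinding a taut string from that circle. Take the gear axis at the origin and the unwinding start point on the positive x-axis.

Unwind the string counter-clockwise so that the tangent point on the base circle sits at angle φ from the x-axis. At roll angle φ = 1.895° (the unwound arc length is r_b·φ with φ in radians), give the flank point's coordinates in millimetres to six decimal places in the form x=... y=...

x=149.741867 y=0.001805

pitch radius r_p = m·N/2 = 4.251·76/2 = 161.538000
base radius r_b = r_p·cos α = 161.538000·cos 22.109° = 149.660034
roll angle φ = 1.895° = 0.03307399 rad
x = r_b·(cos φ + φ·sin φ) = 149.660034·(0.99945311 + 0.03307399·0.03306796) = 149.741867
y = r_b·(sin φ − φ·cos φ) = 149.660034·(0.03306796 − 0.03307399·0.99945311) = 0.001805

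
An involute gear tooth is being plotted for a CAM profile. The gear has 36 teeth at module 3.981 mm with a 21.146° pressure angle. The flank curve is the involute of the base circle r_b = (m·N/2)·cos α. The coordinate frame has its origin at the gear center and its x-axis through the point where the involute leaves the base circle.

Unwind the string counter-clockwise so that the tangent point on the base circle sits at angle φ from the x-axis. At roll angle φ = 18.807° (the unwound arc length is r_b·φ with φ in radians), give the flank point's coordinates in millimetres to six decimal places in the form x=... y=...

pitch radius r_p = m·N/2 = 3.981·36/2 = 71.658000
base radius r_b = r_p·cos α = 71.658000·cos 21.146° = 66.832852
roll angle φ = 18.807° = 0.32824407 rad
x = r_b·(cos φ + φ·sin φ) = 66.832852·(0.94660988 + 0.32824407·0.32238135) = 70.336875
y = r_b·(sin φ − φ·cos φ) = 66.832852·(0.32238135 − 0.32824407·0.94660988) = 0.779422

x=70.336875 y=0.779422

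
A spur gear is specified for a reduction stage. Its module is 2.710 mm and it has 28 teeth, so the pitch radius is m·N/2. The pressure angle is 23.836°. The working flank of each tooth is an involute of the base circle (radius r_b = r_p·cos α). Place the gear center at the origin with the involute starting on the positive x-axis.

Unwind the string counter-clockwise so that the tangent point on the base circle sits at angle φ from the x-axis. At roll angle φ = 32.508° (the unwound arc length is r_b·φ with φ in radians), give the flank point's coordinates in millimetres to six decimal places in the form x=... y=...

x=39.848170 y=2.045574

pitch radius r_p = m·N/2 = 2.710·28/2 = 37.940000
base radius r_b = r_p·cos α = 37.940000·cos 23.836° = 34.703943
roll angle φ = 32.508° = 0.56737163 rad
x = r_b·(cos φ + φ·sin φ) = 34.703943·(0.84331642 + 0.56737163·0.53741736) = 39.848170
y = r_b·(sin φ − φ·cos φ) = 34.703943·(0.53741736 − 0.56737163·0.84331642) = 2.045574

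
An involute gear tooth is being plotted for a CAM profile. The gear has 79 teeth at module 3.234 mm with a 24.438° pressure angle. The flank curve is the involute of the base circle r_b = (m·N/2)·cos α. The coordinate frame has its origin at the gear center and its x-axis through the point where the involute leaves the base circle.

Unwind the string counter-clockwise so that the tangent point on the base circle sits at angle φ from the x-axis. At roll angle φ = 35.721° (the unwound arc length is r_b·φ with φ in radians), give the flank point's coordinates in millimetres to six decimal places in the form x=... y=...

pitch radius r_p = m·N/2 = 3.234·79/2 = 127.743000
base radius r_b = r_p·cos α = 127.743000·cos 24.438° = 116.298438
roll angle φ = 35.721° = 0.62344906 rad
x = r_b·(cos φ + φ·sin φ) = 116.298438·(0.81186959 + 0.62344906·0.58383882) = 136.751072
y = r_b·(sin φ − φ·cos φ) = 116.298438·(0.58383882 − 0.62344906·0.81186959) = 9.034002

x=136.751072 y=9.034002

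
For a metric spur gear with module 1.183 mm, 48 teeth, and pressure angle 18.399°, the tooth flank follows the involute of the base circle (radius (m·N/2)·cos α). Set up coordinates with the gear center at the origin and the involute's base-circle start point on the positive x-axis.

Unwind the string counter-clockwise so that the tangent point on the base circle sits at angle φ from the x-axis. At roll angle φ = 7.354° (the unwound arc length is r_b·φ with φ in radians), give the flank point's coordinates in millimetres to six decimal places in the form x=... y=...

pitch radius r_p = m·N/2 = 1.183·48/2 = 28.392000
base radius r_b = r_p·cos α = 28.392000·cos 18.399° = 26.940644
roll angle φ = 7.354° = 0.12835151 rad
x = r_b·(cos φ + φ·sin φ) = 26.940644·(0.99177425 + 0.12835151·0.12799939) = 27.161643
y = r_b·(sin φ − φ·cos φ) = 26.940644·(0.12799939 − 0.12835151·0.99177425) = 0.018957

x=27.161643 y=0.018957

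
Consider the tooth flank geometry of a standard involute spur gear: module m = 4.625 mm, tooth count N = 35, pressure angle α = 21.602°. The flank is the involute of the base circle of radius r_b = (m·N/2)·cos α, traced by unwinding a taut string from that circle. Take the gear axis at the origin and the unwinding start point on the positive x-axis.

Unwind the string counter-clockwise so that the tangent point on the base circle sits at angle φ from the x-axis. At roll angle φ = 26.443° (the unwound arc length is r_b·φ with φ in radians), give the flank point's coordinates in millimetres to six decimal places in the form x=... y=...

x=82.845361 y=2.413719

pitch radius r_p = m·N/2 = 4.625·35/2 = 80.937500
base radius r_b = r_p·cos α = 80.937500·cos 21.602° = 75.252744
roll angle φ = 26.443° = 0.46151741 rad
x = r_b·(cos φ + φ·sin φ) = 75.252744·(0.89537781 + 0.46151741·0.44530728) = 82.845361
y = r_b·(sin φ − φ·cos φ) = 75.252744·(0.44530728 − 0.46151741·0.89537781) = 2.413719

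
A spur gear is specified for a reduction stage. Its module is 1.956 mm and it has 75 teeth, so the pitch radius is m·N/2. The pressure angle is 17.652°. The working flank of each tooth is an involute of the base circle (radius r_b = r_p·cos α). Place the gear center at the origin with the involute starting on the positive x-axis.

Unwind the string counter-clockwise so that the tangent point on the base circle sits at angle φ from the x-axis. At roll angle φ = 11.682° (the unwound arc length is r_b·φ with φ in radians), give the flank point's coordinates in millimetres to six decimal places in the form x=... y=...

x=71.334141 y=0.196658

pitch radius r_p = m·N/2 = 1.956·75/2 = 73.350000
base radius r_b = r_p·cos α = 73.350000·cos 17.652° = 69.896378
roll angle φ = 11.682° = 0.20388936 rad
x = r_b·(cos φ + φ·sin φ) = 69.896378·(0.97928647 + 0.20388936·0.20247965) = 71.334141
y = r_b·(sin φ − φ·cos φ) = 69.896378·(0.20247965 − 0.20388936·0.97928647) = 0.196658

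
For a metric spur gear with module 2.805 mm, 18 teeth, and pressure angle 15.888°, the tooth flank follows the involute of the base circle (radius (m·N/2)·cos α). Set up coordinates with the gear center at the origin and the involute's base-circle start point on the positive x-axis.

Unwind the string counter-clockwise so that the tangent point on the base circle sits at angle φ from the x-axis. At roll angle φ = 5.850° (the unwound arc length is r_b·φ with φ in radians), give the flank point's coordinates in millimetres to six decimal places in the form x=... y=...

x=24.406838 y=0.008606

pitch radius r_p = m·N/2 = 2.805·18/2 = 25.245000
base radius r_b = r_p·cos α = 25.245000·cos 15.888° = 24.280607
roll angle φ = 5.850° = 0.10210176 rad
x = r_b·(cos φ + φ·sin φ) = 24.280607·(0.99479214 + 0.10210176·0.10192446) = 24.406838
y = r_b·(sin φ − φ·cos φ) = 24.280607·(0.10192446 − 0.10210176·0.99479214) = 0.008606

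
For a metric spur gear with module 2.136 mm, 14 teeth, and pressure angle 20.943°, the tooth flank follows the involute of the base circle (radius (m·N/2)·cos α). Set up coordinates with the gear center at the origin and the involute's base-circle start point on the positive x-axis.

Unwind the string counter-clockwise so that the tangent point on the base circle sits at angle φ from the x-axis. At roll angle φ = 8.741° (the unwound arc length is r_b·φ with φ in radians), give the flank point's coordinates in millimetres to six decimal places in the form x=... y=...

x=14.125778 y=0.016489

pitch radius r_p = m·N/2 = 2.136·14/2 = 14.952000
base radius r_b = r_p·cos α = 14.952000·cos 20.943° = 13.964218
roll angle φ = 8.741° = 0.15255923 rad
x = r_b·(cos φ + φ·sin φ) = 13.964218·(0.98838539 + 0.15255923·0.15196813) = 14.125778
y = r_b·(sin φ − φ·cos φ) = 13.964218·(0.15196813 − 0.15255923·0.98838539) = 0.016489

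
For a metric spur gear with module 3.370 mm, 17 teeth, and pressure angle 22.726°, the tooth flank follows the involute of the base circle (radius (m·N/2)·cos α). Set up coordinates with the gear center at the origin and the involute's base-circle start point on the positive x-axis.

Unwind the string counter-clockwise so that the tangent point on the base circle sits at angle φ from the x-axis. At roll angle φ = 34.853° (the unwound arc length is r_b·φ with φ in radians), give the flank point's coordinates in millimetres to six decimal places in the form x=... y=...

pitch radius r_p = m·N/2 = 3.370·17/2 = 28.645000
base radius r_b = r_p·cos α = 28.645000·cos 22.726° = 26.421085
roll angle φ = 34.853° = 0.60829960 rad
x = r_b·(cos φ + φ·sin φ) = 26.421085·(0.82062093 + 0.60829960·0.57147291) = 30.866371
y = r_b·(sin φ − φ·cos φ) = 26.421085·(0.57147291 − 0.60829960·0.82062093) = 1.909967

x=30.866371 y=1.909967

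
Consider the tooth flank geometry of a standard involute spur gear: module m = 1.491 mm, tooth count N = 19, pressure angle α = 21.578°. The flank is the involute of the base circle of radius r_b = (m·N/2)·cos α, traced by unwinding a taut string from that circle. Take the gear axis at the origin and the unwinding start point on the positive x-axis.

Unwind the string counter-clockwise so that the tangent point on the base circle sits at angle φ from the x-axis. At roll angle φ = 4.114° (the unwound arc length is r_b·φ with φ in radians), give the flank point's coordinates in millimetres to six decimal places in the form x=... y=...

x=13.205731 y=0.001625

pitch radius r_p = m·N/2 = 1.491·19/2 = 14.164500
base radius r_b = r_p·cos α = 14.164500·cos 21.578° = 13.171820
roll angle φ = 4.114° = 0.07180285 rad
x = r_b·(cos φ + φ·sin φ) = 13.171820·(0.99742328 + 0.07180285·0.07174116) = 13.205731
y = r_b·(sin φ − φ·cos φ) = 13.171820·(0.07174116 − 0.07180285·0.99742328) = 0.001625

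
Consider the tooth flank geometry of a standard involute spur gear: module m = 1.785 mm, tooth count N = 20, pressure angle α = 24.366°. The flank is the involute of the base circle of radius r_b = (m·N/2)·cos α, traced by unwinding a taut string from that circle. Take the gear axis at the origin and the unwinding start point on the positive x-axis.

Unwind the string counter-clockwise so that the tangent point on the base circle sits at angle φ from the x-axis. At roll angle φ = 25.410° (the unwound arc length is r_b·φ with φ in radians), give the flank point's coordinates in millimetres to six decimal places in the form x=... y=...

x=17.781336 y=0.463534

pitch radius r_p = m·N/2 = 1.785·20/2 = 17.850000
base radius r_b = r_p·cos α = 17.850000·cos 24.366° = 16.260076
roll angle φ = 25.410° = 0.44348816 rad
x = r_b·(cos φ + φ·sin φ) = 16.260076·(0.90326042 + 0.44348816·0.42909279) = 17.781336
y = r_b·(sin φ − φ·cos φ) = 16.260076·(0.42909279 − 0.44348816·0.90326042) = 0.463534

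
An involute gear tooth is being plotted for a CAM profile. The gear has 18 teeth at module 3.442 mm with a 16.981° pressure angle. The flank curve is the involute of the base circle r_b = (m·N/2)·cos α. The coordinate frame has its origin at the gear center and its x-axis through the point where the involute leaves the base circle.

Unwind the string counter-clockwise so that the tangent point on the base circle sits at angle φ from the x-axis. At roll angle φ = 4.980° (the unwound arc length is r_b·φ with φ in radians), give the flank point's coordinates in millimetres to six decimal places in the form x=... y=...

x=29.739111 y=0.006480

pitch radius r_p = m·N/2 = 3.442·18/2 = 30.978000
base radius r_b = r_p·cos α = 30.978000·cos 16.981° = 29.627411
roll angle φ = 4.980° = 0.08691740 rad
x = r_b·(cos φ + φ·sin φ) = 29.627411·(0.99622506 + 0.08691740·0.08680800) = 29.739111
y = r_b·(sin φ − φ·cos φ) = 29.627411·(0.08680800 − 0.08691740·0.99622506) = 0.006480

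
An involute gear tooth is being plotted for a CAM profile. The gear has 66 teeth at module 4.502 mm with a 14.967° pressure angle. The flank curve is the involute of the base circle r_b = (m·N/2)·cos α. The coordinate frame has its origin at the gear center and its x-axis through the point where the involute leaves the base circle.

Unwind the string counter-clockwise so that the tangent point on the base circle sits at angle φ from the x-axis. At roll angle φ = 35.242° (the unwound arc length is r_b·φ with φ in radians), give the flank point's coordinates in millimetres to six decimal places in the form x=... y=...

pitch radius r_p = m·N/2 = 4.502·66/2 = 148.566000
base radius r_b = r_p·cos α = 148.566000·cos 14.967° = 143.525859
roll angle φ = 35.242° = 0.61508893 rad
x = r_b·(cos φ + φ·sin φ) = 143.525859·(0.81672213 + 0.61508893·0.57703116) = 168.161730
y = r_b·(sin φ − φ·cos φ) = 143.525859·(0.57703116 − 0.61508893·0.81672213) = 10.717709

x=168.161730 y=10.717709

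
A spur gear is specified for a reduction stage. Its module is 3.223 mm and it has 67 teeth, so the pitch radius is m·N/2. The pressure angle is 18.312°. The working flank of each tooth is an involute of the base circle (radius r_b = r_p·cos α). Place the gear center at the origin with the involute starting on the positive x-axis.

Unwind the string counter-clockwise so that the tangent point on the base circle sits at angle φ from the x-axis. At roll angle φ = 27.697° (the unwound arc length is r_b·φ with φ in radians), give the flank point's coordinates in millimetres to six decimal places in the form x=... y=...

x=113.788607 y=3.770182

pitch radius r_p = m·N/2 = 3.223·67/2 = 107.970500
base radius r_b = r_p·cos α = 107.970500·cos 18.312° = 102.502841
roll angle φ = 27.697° = 0.48340384 rad
x = r_b·(cos φ + φ·sin φ) = 102.502841·(0.88541796 + 0.48340384·0.46479569) = 113.788607
y = r_b·(sin φ − φ·cos φ) = 102.502841·(0.46479569 − 0.48340384·0.88541796) = 3.770182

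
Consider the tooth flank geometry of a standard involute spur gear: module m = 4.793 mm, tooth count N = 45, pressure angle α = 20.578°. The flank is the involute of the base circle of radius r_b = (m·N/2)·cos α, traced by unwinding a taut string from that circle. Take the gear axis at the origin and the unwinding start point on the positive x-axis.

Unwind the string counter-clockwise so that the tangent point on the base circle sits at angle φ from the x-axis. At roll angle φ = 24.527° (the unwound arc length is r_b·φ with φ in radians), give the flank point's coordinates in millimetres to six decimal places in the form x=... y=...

x=109.792659 y=2.591915

pitch radius r_p = m·N/2 = 4.793·45/2 = 107.842500
base radius r_b = r_p·cos α = 107.842500·cos 20.578° = 100.961562
roll angle φ = 24.527° = 0.42807691 rad
x = r_b·(cos φ + φ·sin φ) = 100.961562·(0.90976575 + 0.42807691·0.41512201) = 109.792659
y = r_b·(sin φ − φ·cos φ) = 100.961562·(0.41512201 − 0.42807691·0.90976575) = 2.591915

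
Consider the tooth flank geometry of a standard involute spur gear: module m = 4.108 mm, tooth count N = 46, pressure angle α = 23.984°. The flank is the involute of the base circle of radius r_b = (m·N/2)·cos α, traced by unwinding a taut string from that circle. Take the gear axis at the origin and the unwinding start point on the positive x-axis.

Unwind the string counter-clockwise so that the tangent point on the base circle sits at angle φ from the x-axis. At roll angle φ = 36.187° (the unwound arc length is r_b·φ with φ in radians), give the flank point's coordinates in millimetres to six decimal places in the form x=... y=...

pitch radius r_p = m·N/2 = 4.108·46/2 = 94.484000
base radius r_b = r_p·cos α = 94.484000·cos 23.984° = 86.326157
roll angle φ = 36.187° = 0.63158230 rad
x = r_b·(cos φ + φ·sin φ) = 86.326157·(0.80709430 + 0.63158230·0.59042256) = 101.864411
y = r_b·(sin φ − φ·cos φ) = 86.326157·(0.59042256 − 0.63158230·0.80709430) = 6.964457

x=101.864411 y=6.964457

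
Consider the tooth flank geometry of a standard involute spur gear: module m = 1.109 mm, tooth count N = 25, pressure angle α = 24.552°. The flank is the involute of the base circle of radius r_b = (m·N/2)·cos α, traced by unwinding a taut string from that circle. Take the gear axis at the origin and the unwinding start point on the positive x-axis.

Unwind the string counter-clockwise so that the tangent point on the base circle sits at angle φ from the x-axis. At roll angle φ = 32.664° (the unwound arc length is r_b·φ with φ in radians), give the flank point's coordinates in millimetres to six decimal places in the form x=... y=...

x=14.494639 y=0.753742

pitch radius r_p = m·N/2 = 1.109·25/2 = 13.862500
base radius r_b = r_p·cos α = 13.862500·cos 24.552° = 12.609116
roll angle φ = 32.664° = 0.57009435 rad
x = r_b·(cos φ + φ·sin φ) = 12.609116·(0.84185006 + 0.57009435·0.53971148) = 14.494639
y = r_b·(sin φ − φ·cos φ) = 12.609116·(0.53971148 − 0.57009435·0.84185006) = 0.753742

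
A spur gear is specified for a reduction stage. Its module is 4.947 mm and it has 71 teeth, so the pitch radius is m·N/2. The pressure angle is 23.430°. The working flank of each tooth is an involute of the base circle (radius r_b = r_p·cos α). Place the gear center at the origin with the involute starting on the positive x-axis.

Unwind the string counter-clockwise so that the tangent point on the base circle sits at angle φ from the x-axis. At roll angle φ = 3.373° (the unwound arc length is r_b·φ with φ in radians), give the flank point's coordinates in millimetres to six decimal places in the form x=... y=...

pitch radius r_p = m·N/2 = 4.947·71/2 = 175.618500
base radius r_b = r_p·cos α = 175.618500·cos 23.430° = 161.138149
roll angle φ = 3.373° = 0.05886996 rad
x = r_b·(cos φ + φ·sin φ) = 161.138149·(0.99826766 + 0.05886996·0.05883596) = 161.417134
y = r_b·(sin φ − φ·cos φ) = 161.138149·(0.05883596 − 0.05886996·0.99826766) = 0.010955

x=161.417134 y=0.010955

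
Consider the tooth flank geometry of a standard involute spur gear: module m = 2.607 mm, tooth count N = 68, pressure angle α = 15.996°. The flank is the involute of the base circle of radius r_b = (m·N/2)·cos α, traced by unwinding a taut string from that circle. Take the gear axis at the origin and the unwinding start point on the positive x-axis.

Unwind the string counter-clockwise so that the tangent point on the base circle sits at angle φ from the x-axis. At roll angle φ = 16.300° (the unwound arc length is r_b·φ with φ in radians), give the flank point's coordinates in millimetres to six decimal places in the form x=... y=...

pitch radius r_p = m·N/2 = 2.607·68/2 = 88.638000
base radius r_b = r_p·cos α = 88.638000·cos 15.996° = 85.206020
roll angle φ = 16.300° = 0.28448867 rad
x = r_b·(cos φ + φ·sin φ) = 85.206020·(0.95980529 + 0.28448867·0.28066671) = 88.584591
y = r_b·(sin φ − φ·cos φ) = 85.206020·(0.28066671 − 0.28448867·0.95980529) = 0.648672

x=88.584591 y=0.648672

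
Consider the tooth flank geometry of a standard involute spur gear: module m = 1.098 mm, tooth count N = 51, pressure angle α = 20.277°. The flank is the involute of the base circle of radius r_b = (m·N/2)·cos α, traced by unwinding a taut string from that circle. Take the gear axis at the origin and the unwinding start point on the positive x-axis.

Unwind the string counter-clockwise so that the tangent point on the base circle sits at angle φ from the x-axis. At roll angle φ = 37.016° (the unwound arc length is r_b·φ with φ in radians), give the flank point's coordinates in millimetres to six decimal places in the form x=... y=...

x=31.186082 y=2.263610

pitch radius r_p = m·N/2 = 1.098·51/2 = 27.999000
base radius r_b = r_p·cos α = 27.999000·cos 20.277° = 26.263850
roll angle φ = 37.016° = 0.64605108 rad
x = r_b·(cos φ + φ·sin φ) = 26.263850·(0.79846742 + 0.64605108·0.60203802) = 31.186082
y = r_b·(sin φ − φ·cos φ) = 26.263850·(0.60203802 − 0.64605108·0.79846742) = 2.263610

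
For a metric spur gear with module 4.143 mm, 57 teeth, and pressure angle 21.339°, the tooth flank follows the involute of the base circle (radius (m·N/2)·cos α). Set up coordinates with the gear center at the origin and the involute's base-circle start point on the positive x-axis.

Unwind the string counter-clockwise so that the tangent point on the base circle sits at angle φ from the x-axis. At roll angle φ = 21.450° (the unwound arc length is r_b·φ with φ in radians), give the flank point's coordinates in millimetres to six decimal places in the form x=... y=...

x=117.419916 y=1.896750

pitch radius r_p = m·N/2 = 4.143·57/2 = 118.075500
base radius r_b = r_p·cos α = 118.075500·cos 21.339° = 109.980687
roll angle φ = 21.450° = 0.37437312 rad
x = r_b·(cos φ + φ·sin φ) = 109.980687·(0.93073705 + 0.37437312·0.36568914) = 117.419916
y = r_b·(sin φ − φ·cos φ) = 109.980687·(0.36568914 − 0.37437312·0.93073705) = 1.896750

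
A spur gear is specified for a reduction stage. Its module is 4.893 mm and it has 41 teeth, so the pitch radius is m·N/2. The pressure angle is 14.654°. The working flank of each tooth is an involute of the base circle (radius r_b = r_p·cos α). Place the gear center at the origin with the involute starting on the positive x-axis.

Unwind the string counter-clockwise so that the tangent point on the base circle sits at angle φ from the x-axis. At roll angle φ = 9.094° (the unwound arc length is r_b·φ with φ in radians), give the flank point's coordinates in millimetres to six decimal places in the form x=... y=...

x=98.258327 y=0.129017

pitch radius r_p = m·N/2 = 4.893·41/2 = 100.306500
base radius r_b = r_p·cos α = 100.306500·cos 14.654° = 97.043647
roll angle φ = 9.094° = 0.15872024 rad
x = r_b·(cos φ + φ·sin φ) = 97.043647·(0.98743036 + 0.15872024·0.15805466) = 98.258327
y = r_b·(sin φ − φ·cos φ) = 97.043647·(0.15805466 − 0.15872024·0.98743036) = 0.129017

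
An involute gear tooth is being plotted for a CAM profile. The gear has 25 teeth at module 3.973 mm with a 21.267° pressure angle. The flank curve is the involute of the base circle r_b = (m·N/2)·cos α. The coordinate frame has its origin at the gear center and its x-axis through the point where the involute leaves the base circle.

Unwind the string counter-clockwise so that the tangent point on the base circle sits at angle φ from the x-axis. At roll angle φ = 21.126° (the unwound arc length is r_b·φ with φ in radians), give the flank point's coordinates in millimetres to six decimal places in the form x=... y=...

pitch radius r_p = m·N/2 = 3.973·25/2 = 49.662500
base radius r_b = r_p·cos α = 49.662500·cos 21.267° = 46.280498
roll angle φ = 21.126° = 0.36871826 rad
x = r_b·(cos φ + φ·sin φ) = 46.280498·(0.93279008 + 0.36871826·0.36042013) = 49.320366
y = r_b·(sin φ − φ·cos φ) = 46.280498·(0.36042013 − 0.36871826·0.93279008) = 0.762860

x=49.320366 y=0.762860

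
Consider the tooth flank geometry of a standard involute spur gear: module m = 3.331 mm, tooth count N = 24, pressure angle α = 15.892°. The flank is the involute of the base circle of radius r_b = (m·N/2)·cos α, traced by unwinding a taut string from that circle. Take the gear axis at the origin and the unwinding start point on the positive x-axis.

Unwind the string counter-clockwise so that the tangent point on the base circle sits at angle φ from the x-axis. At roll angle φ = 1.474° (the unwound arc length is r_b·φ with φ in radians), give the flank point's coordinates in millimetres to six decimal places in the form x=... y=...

x=38.456972 y=0.000218

pitch radius r_p = m·N/2 = 3.331·24/2 = 39.972000
base radius r_b = r_p·cos α = 39.972000·cos 15.892° = 38.444252
roll angle φ = 1.474° = 0.02572615 rad
x = r_b·(cos φ + φ·sin φ) = 38.444252·(0.99966910 + 0.02572615·0.02572332) = 38.456972
y = r_b·(sin φ − φ·cos φ) = 38.444252·(0.02572332 − 0.02572615·0.99966910) = 0.000218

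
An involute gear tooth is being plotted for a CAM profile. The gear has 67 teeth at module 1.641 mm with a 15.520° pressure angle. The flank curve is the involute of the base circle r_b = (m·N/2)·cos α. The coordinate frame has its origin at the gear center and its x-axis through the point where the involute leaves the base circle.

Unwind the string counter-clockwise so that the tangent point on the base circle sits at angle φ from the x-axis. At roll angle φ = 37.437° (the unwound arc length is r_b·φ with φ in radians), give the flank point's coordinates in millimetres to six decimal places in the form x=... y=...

x=63.097532 y=4.718239

pitch radius r_p = m·N/2 = 1.641·67/2 = 54.973500
base radius r_b = r_p·cos α = 54.973500·cos 15.520° = 52.969007
roll angle φ = 37.437° = 0.65339891 rad
x = r_b·(cos φ + φ·sin φ) = 52.969007·(0.79402223 + 0.65339891·0.60788872) = 63.097532
y = r_b·(sin φ − φ·cos φ) = 52.969007·(0.60788872 − 0.65339891·0.79402223) = 4.718239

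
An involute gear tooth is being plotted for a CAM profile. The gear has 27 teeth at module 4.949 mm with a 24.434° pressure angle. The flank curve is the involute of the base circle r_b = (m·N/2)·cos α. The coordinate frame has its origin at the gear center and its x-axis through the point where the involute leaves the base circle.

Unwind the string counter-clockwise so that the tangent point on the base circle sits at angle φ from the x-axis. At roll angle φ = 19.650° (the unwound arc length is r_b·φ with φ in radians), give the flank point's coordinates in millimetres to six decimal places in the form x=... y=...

pitch radius r_p = m·N/2 = 4.949·27/2 = 66.811500
base radius r_b = r_p·cos α = 66.811500·cos 24.434° = 60.827752
roll angle φ = 19.650° = 0.34295720 rad
x = r_b·(cos φ + φ·sin φ) = 60.827752·(0.94176436 + 0.34295720·0.33627354) = 64.300518
y = r_b·(sin φ − φ·cos φ) = 60.827752·(0.33627354 − 0.34295720·0.94176436) = 0.808320

x=64.300518 y=0.808320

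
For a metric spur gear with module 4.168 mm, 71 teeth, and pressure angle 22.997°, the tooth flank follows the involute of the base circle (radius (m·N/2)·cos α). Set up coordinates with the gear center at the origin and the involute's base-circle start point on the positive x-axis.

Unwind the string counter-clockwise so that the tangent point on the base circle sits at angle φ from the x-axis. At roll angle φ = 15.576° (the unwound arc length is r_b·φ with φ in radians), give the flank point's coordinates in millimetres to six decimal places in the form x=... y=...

pitch radius r_p = m·N/2 = 4.168·71/2 = 147.964000
base radius r_b = r_p·cos α = 147.964000·cos 22.997° = 136.204607
roll angle φ = 15.576° = 0.27185248 rad
x = r_b·(cos φ + φ·sin φ) = 136.204607·(0.96327513 + 0.27185248·0.26851635) = 141.145016
y = r_b·(sin φ − φ·cos φ) = 136.204607·(0.26851635 − 0.27185248·0.96327513) = 0.905435

x=141.145016 y=0.905435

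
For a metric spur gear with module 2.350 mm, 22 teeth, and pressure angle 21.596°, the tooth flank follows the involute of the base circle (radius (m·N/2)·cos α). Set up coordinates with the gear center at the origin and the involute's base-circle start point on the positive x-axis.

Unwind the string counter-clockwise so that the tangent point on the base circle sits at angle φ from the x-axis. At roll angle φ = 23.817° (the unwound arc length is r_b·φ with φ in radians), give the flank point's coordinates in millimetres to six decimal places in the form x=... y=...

x=26.023125 y=0.565588

pitch radius r_p = m·N/2 = 2.350·22/2 = 25.850000
base radius r_b = r_p·cos α = 25.850000·cos 21.596° = 24.035386
roll angle φ = 23.817° = 0.41568507 rad
x = r_b·(cos φ + φ·sin φ) = 24.035386·(0.91483989 + 0.41568507·0.40381675) = 26.023125
y = r_b·(sin φ − φ·cos φ) = 24.035386·(0.40381675 − 0.41568507·0.91483989) = 0.565588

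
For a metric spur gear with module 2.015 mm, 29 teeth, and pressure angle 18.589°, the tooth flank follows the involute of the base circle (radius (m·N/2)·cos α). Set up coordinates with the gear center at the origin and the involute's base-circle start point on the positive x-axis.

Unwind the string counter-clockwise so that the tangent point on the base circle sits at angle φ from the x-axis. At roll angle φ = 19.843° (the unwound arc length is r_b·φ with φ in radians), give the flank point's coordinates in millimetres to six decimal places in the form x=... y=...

x=29.304526 y=0.378868

pitch radius r_p = m·N/2 = 2.015·29/2 = 29.217500
base radius r_b = r_p·cos α = 29.217500·cos 18.589° = 27.693212
roll angle φ = 19.843° = 0.34632568 rad
x = r_b·(cos φ + φ·sin φ) = 27.693212·(0.94062628 + 0.34632568·0.33944395) = 29.304526
y = r_b·(sin φ − φ·cos φ) = 27.693212·(0.33944395 − 0.34632568·0.94062628) = 0.378868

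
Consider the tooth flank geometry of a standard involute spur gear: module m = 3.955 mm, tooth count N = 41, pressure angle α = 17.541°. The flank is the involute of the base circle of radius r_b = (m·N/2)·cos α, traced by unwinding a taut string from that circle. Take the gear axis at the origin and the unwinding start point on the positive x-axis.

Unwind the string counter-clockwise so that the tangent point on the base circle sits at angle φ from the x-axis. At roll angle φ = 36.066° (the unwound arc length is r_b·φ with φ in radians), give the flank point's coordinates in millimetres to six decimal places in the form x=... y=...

x=91.139319 y=6.176178

pitch radius r_p = m·N/2 = 3.955·41/2 = 81.077500
base radius r_b = r_p·cos α = 81.077500·cos 17.541° = 77.307520
roll angle φ = 36.066° = 0.62947045 rad
x = r_b·(cos φ + φ·sin φ) = 77.307520·(0.80833938 + 0.62947045·0.58871678) = 91.139319
y = r_b·(sin φ − φ·cos φ) = 77.307520·(0.58871678 − 0.62947045·0.80833938) = 6.176178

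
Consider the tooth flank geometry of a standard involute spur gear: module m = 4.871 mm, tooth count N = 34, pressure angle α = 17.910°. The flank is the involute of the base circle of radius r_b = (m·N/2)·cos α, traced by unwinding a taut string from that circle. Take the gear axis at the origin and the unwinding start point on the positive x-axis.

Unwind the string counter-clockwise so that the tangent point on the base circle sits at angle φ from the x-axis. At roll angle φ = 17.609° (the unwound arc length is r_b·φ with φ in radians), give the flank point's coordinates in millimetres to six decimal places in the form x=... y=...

pitch radius r_p = m·N/2 = 4.871·34/2 = 82.807000
base radius r_b = r_p·cos α = 82.807000·cos 17.910° = 78.794235
roll angle φ = 17.609° = 0.30733503 rad
x = r_b·(cos φ + φ·sin φ) = 78.794235·(0.95314316 + 0.30733503·0.30251961) = 82.428070
y = r_b·(sin φ − φ·cos φ) = 78.794235·(0.30251961 − 0.30733503·0.95314316) = 0.755269

x=82.428070 y=0.755269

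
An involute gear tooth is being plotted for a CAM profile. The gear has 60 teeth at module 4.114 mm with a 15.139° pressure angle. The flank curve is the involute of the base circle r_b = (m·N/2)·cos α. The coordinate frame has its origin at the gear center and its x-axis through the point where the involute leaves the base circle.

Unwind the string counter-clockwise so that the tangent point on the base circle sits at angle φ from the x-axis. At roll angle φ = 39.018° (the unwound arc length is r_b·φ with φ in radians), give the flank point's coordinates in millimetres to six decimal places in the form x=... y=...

x=143.640399 y=11.969493

pitch radius r_p = m·N/2 = 4.114·60/2 = 123.420000
base radius r_b = r_p·cos α = 123.420000·cos 15.139° = 119.136720
roll angle φ = 39.018° = 0.68099257 rad
x = r_b·(cos φ + φ·sin φ) = 119.136720·(0.77694822 + 0.68099257·0.62956451) = 143.640399
y = r_b·(sin φ − φ·cos φ) = 119.136720·(0.62956451 − 0.68099257·0.77694822) = 11.969493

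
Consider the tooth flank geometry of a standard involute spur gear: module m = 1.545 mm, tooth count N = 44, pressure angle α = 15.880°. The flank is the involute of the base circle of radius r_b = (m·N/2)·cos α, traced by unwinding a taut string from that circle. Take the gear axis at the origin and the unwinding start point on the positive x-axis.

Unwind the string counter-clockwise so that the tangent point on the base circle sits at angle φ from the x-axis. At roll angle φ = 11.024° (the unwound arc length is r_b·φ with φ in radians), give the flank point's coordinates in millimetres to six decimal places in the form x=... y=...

pitch radius r_p = m·N/2 = 1.545·44/2 = 33.990000
base radius r_b = r_p·cos α = 33.990000·cos 15.880° = 32.692836
roll angle φ = 11.024° = 0.19240510 rad
x = r_b·(cos φ + φ·sin φ) = 32.692836·(0.98154717 + 0.19240510·0.19122016) = 33.292386
y = r_b·(sin φ − φ·cos φ) = 32.692836·(0.19122016 − 0.19240510·0.98154717) = 0.077334

x=33.292386 y=0.077334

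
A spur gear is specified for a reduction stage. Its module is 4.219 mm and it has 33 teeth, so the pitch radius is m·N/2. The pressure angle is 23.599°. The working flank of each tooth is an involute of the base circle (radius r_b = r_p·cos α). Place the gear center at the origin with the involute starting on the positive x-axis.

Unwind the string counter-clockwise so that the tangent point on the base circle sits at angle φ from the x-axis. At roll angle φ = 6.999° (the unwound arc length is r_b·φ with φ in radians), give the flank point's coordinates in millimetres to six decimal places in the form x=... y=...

pitch radius r_p = m·N/2 = 4.219·33/2 = 69.613500
base radius r_b = r_p·cos α = 69.613500·cos 23.599° = 63.791703
roll angle φ = 6.999° = 0.12215559 rad
x = r_b·(cos φ + φ·sin φ) = 63.791703·(0.99254828 + 0.12215559·0.12185202) = 64.265879
y = r_b·(sin φ − φ·cos φ) = 63.791703·(0.12185202 − 0.12215559·0.99254828) = 0.038702

x=64.265879 y=0.038702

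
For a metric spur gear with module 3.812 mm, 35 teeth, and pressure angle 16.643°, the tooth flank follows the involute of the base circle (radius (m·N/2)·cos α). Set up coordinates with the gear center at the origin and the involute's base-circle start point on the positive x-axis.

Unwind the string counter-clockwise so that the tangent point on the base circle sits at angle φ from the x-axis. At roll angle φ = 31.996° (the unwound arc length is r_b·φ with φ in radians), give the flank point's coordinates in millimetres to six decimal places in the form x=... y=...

pitch radius r_p = m·N/2 = 3.812·35/2 = 66.710000
base radius r_b = r_p·cos α = 66.710000·cos 16.643° = 63.915378
roll angle φ = 31.996° = 0.55843555 rad
x = r_b·(cos φ + φ·sin φ) = 63.915378·(0.84808509 + 0.55843555·0.52986006) = 73.117772
y = r_b·(sin φ − φ·cos φ) = 63.915378·(0.52986006 − 0.55843555·0.84808509) = 3.595828

x=73.117772 y=3.595828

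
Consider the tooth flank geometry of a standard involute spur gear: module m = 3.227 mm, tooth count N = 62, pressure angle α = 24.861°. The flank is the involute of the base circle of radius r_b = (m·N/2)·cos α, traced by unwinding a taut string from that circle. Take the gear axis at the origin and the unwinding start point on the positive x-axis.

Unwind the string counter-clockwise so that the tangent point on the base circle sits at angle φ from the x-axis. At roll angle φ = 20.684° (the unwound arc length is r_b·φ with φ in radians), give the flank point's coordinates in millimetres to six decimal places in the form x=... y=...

pitch radius r_p = m·N/2 = 3.227·62/2 = 100.037000
base radius r_b = r_p·cos α = 100.037000·cos 24.861° = 90.766611
roll angle φ = 20.684° = 0.36100390 rad
x = r_b·(cos φ + φ·sin φ) = 90.766611·(0.93554270 + 0.36100390·0.35321360) = 96.489826
y = r_b·(sin φ − φ·cos φ) = 90.766611·(0.35321360 − 0.36100390·0.93554270) = 1.404980

x=96.489826 y=1.404980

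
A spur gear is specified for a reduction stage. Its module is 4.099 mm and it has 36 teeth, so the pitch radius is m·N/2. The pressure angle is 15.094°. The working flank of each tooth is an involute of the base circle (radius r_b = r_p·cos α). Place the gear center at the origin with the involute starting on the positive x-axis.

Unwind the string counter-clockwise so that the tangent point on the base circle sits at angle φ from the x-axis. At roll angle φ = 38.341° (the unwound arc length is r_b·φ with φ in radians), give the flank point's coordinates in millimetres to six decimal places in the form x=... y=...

pitch radius r_p = m·N/2 = 4.099·36/2 = 73.782000
base radius r_b = r_p·cos α = 73.782000·cos 15.094° = 71.236514
roll angle φ = 38.341° = 0.66917669 rad
x = r_b·(cos φ + φ·sin φ) = 71.236514·(0.78433267 + 0.66917669·0.62034045) = 85.444639
y = r_b·(sin φ − φ·cos φ) = 71.236514·(0.62034045 − 0.66917669·0.78433267) = 6.801898

x=85.444639 y=6.801898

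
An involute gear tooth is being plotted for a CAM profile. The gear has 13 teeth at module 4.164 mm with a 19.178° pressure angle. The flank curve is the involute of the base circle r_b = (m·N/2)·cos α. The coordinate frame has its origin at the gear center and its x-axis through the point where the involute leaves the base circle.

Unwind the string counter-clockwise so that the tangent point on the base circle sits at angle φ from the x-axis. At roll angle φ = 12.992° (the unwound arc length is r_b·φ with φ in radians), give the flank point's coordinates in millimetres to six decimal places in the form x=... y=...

pitch radius r_p = m·N/2 = 4.164·13/2 = 27.066000
base radius r_b = r_p·cos α = 27.066000·cos 19.178° = 25.563907
roll angle φ = 12.992° = 0.22675318 rad
x = r_b·(cos φ + φ·sin φ) = 25.563907·(0.97440146 + 0.22675318·0.22481500) = 26.212693
y = r_b·(sin φ − φ·cos φ) = 25.563907·(0.22481500 − 0.22675318·0.97440146) = 0.098840

x=26.212693 y=0.098840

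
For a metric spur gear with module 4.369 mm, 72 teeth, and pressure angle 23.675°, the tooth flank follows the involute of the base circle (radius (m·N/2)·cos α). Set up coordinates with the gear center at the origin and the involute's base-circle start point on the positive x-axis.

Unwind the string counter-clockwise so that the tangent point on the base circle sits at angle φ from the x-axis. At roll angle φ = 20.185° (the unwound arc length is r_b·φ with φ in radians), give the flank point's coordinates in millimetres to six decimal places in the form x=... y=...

pitch radius r_p = m·N/2 = 4.369·72/2 = 157.284000
base radius r_b = r_p·cos α = 157.284000·cos 23.675° = 144.046647
roll angle φ = 20.185° = 0.35229471 rad
x = r_b·(cos φ + φ·sin φ) = 144.046647·(0.93858339 + 0.35229471·0.34505249) = 152.710124
y = r_b·(sin φ − φ·cos φ) = 144.046647·(0.34505249 − 0.35229471·0.93858339) = 2.073483

x=152.710124 y=2.073483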